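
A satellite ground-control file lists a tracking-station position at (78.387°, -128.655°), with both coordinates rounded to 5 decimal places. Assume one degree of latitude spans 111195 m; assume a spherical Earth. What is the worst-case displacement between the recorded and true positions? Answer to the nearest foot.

Rounding to 5 decimal places leaves each coordinate within ±5e-06° of the true value.
N–S: 5e-06° × 111195 m/° = 0.555975 m.
Longitude error → 5e-06 × 111195 × cos 78.387° = 5e-06 × 111195 × 0.2013 ≈ 0.111918 m.
Combining orthogonally: (0.555975² + 0.111918²)^½ ≈ 0.567128 m.
Converting: 0.567128 m × 3.2808 ft/m ≈ 1.8607 ft.

2 feet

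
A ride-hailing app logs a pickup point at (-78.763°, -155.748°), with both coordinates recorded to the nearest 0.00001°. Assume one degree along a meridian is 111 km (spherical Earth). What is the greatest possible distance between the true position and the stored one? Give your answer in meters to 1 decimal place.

0.6 meters

Rounding to 5 decimal places leaves each coordinate within ±5e-06° of the true value.
N–S: 5e-06° × 111000 m/° = 0.555 m.
East–west component at 78.763°: 5e-06° × 111000 × cos 78.763° ≈ 5e-06 × 21630.3 ≈ 0.108152 m.
Worst case both components are at the extreme and orthogonal: √(0.555² + 0.108152²) ≈ 0.565439 m.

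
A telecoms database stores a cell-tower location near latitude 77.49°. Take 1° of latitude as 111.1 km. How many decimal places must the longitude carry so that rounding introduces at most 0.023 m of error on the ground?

At 77.49° one degree of longitude covers 111100 × cos 77.49° ≈ 111100 × 0.2166 ≈ 24065.4 m.
Rounding to N decimal places gives at most 0.5 × 10⁻ᴺ degrees of error, i.e. 0.5 × 10⁻ᴺ × 24065.4 m.
Need 0.5 × 24065.4 × 10⁻ᴺ ≤ 0.023 → 10⁻ᴺ ≤ 1.911e-06, so N ≥ 5.72.
At 5 places the error can reach 0.12 m, but 6 places keeps it to 0.012 m.

6 decimal places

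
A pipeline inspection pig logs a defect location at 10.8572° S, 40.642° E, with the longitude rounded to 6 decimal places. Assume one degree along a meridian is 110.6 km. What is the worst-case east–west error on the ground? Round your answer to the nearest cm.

5 cm

Rounding to 6 decimal places leaves the longitude within ±5e-07° of the true value.
One degree of longitude at 10.8572° is 110600 × cos 10.8572° ≈ 110600 × 0.9821 = 108620 m.
So at most 5e-07° × 108620 ≈ 0.0543101 m east–west.
That is 0.0543101 m = 5.431 cm.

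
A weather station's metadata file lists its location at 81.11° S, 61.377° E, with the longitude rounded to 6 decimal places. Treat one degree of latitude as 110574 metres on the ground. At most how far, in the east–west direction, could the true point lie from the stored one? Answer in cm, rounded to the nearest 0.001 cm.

0.854 cm

Rounding to 6 decimal places leaves the longitude within ±5e-07° of the true value.
One degree of longitude at 81.11° is 110574 × cos 81.11° ≈ 110574 × 0.1545 = 17087.9 m.
So at most 5e-07° × 17087.9 ≈ 0.00854394 m east–west.
That is 0.00854394 m = 0.85439 cm.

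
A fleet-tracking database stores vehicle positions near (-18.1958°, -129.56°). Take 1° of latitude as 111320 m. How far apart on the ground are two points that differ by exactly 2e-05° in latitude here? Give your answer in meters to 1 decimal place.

2e-05° × 111320 m/° = 2.2264 m.

2.2 meters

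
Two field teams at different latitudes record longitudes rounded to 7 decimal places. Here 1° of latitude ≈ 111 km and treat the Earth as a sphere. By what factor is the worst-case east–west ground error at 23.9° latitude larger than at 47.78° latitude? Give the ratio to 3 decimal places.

Rounding to 7 decimal places leaves the longitude within ±5e-08° of the true value.
At 23.9°: 5e-08° × 111000 × cos 23.9° = 5e-08 × 111000 × 0.9143 ≈ 0.0050741 m.
At 47.78°: 5e-08° × 111000 × cos 47.78° = 5e-08 × 111000 × 0.6720 ≈ 0.0037295 m.
The ratio reduces to cos 23.9° / cos 47.78° = 0.9143/0.6720 ≈ 1.3605.

1.361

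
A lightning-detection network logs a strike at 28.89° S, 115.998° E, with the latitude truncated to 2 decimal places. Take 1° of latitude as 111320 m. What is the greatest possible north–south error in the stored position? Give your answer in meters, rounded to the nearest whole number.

Truncating at 2 decimal places can drop up to a full unit in the last place, so the latitude may be off by as much as 0.01°.
So the N–S error is at most 0.01 × 111320 = 1113.2 m.

1113 meters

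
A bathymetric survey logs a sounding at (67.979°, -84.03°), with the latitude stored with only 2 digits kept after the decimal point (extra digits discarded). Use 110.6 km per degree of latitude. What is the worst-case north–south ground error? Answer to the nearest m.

Truncating at 2 decimal places can drop up to a full unit in the last place, so the latitude may be off by as much as 0.01°.
So the N–S error is at most 0.01 × 110600 = 1106 m.

1106 m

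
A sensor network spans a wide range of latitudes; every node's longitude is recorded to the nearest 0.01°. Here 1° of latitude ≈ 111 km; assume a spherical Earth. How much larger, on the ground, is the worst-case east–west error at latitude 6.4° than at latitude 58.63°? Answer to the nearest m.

263 m

Rounding to 2 decimal places leaves the longitude within ±0.005° of the true value.
Error at 6.4° = 0.005° × 111000 × cos 6.4° ≈ 555 × 0.9938 = 551.54 m.
At 58.63°: 0.005° × 111000 × cos 58.63° = 0.005 × 111000 × 0.5206 ≈ 288.91 m.
Difference: 551.54 − 288.91 = 262.63 m.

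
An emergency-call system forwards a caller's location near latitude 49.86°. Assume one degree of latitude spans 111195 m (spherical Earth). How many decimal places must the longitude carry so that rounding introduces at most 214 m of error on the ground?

At 49.86° one degree of longitude covers 111195 × cos 49.86° ≈ 111195 × 0.6447 ≈ 71682.7 m.
With N decimal places the half-ulp bound is 0.5·10⁻ᴺ°, or 0.5·10⁻ᴺ × 71682.7 m on the ground.
Setting 35841.3 × 10⁻ᴺ ≤ 214 gives 10ᴺ ≥ 167.5, i.e. N ≥ 2.22.
At 2 places the error can reach 358 m, but 3 places keeps it to 35.8 m.

3 decimal places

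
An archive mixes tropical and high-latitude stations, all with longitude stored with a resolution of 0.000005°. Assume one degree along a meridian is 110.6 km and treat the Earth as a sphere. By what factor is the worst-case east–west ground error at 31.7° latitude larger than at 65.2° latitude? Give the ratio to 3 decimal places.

With a 0.000005° grid the true value lies within half a step, ±0.000005°/2 = ±2.5e-06°, of the stored one.
Error at 31.7° = 2.5e-06° × 110600 × cos 31.7° ≈ 0.2765 × 0.8508 = 0.23525 m.
At 65.2°: 2.5e-06° × 110600 × cos 65.2° = 2.5e-06 × 110600 × 0.4195 ≈ 0.11598 m.
Ratio: 0.23525 / 0.11598 = cos 31.7° / cos 65.2° ≈ 2.0284.

2.028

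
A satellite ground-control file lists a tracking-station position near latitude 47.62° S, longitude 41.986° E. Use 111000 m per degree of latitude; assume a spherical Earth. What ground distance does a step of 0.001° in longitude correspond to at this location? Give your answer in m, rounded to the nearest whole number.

0.001° of longitude at 47.62° is 0.001 × 111000 × cos 47.62° ≈ 0.001 × 74818.9 = 74.8189 m.

75 m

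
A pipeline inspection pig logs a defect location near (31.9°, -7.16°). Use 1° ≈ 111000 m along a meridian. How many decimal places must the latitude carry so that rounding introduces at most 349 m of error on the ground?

3 decimal places

One degree of latitude covers 111000 m.
Rounding to N decimal places gives at most 0.5 × 10⁻ᴺ degrees of error, i.e. 0.5 × 10⁻ᴺ × 111000 m.
Need 0.5 × 111000 × 10⁻ᴺ ≤ 349 → 10⁻ᴺ ≤ 6.288e-03, so N ≥ 2.20.
N = 2 would give 555 m (too coarse); N = 3 gives 55.5 m ≤ 349 m.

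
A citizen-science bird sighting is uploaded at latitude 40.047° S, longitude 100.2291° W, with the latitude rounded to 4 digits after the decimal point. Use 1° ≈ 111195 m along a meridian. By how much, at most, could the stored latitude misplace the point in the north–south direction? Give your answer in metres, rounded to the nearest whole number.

Rounding to 4 decimal places leaves the latitude within ±5e-05° of the true value.
Along the meridian that is 5e-05° × 111195 m/° = 5.55975 m.

6 metres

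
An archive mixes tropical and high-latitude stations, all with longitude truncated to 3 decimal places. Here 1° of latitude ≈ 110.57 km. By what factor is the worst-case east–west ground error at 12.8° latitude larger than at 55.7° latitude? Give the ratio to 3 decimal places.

1.730

Truncating at 3 decimal places can drop up to a full unit in the last place, so the longitude may be off by as much as 0.001°.
Error at 12.8° = 0.001° × 110570 × cos 12.8° ≈ 110.57 × 0.9751 = 107.82 m.
Error at 55.7° = 0.001° × 110570 × cos 55.7° ≈ 110.57 × 0.5635 = 62.309 m.
Ratio: 107.82 / 62.309 = cos 12.8° / cos 55.7° ≈ 1.7304.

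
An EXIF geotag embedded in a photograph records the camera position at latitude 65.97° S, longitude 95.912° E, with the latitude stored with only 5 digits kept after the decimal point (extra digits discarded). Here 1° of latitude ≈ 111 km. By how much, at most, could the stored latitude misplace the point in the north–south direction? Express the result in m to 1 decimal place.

1.1 m

Truncating at 5 decimal places can drop up to a full unit in the last place, so the latitude may be off by as much as 1e-05°.
North–south distance: 1e-05° × 111000 m/° = 1.11 m.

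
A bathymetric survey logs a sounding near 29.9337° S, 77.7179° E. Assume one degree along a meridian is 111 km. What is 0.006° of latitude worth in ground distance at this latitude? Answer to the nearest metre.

Along a meridian 0.006° is 0.006 × 111000 = 666 m.

666 metres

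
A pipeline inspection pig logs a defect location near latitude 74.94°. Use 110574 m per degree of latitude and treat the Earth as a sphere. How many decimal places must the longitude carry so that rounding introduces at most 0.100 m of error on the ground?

At 74.94° one degree of longitude covers 110574 × cos 74.94° ≈ 110574 × 0.2598 ≈ 28730.5 m.
With N decimal places the half-ulp bound is 0.5·10⁻ᴺ°, or 0.5·10⁻ᴺ × 28730.5 m on the ground.
Setting 14365.2 × 10⁻ᴺ ≤ 0.100 gives 10ᴺ ≥ 1.437e+05, i.e. N ≥ 5.16.
N = 5 would give 0.144 m (too coarse); N = 6 gives 0.0144 m ≤ 0.100 m.

6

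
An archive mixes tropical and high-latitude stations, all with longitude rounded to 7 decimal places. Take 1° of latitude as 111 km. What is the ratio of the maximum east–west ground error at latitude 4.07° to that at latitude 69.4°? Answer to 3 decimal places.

Rounding to 7 decimal places leaves the longitude within ±5e-08° of the true value.
At 4.07°: 5e-08° × 111000 × cos 4.07° = 5e-08 × 111000 × 0.9975 ≈ 0.005536 m.
Error at 69.4° = 5e-08° × 111000 × cos 69.4° ≈ 0.00555 × 0.3518 = 0.0019527 m.
The ratio reduces to cos 4.07° / cos 69.4° = 0.9975/0.3518 ≈ 2.8350.

2.835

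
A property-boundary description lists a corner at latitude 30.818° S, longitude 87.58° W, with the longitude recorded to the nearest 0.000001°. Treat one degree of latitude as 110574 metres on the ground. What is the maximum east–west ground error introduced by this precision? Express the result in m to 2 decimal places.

Rounding to 6 decimal places leaves the longitude within ±5e-07° of the true value.
Parallels shrink by cos φ, so at 30.818° a degree of longitude is 110574 × 0.8588 ≈ 94960.8 m.
So at most 5e-07° × 94960.8 ≈ 0.0474804 m east–west.

0.05 m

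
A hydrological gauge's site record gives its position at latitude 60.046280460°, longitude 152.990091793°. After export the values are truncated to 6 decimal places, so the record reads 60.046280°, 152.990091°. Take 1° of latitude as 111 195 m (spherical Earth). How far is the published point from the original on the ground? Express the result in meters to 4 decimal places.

0.0675 meters

Δlat = 60.046280460 − 60.046280 = +0.000000460°; Δlon = 152.990091793 − 152.990091 = +0.000000793°.
N–S: 0.000000460° × 111195 m/° = 0.0511497 m.
E–W at 60.0463°: 0.000000793° × 111195 × cos 60.0463° = 0.000000793 × 111195 × 0.4993 ≈ 0.0440271 m.
Hypotenuse of the two orthogonal shifts: √(0.0511497² + 0.0440271²) = 0.0674884 m.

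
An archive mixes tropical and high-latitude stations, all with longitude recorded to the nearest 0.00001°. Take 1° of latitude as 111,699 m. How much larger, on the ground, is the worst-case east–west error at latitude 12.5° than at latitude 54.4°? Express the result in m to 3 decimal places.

Rounding to 5 decimal places leaves the longitude within ±5e-06° of the true value.
At 12.5°: 5e-06° × 111699 × cos 12.5° = 5e-06 × 111699 × 0.9763 ≈ 0.54526 m.
At 54.4°: 5e-06° × 111699 × cos 54.4° = 5e-06 × 111699 × 0.5821 ≈ 0.32511 m.
Difference: 0.54526 − 0.32511 = 0.22014 m.

0.220 m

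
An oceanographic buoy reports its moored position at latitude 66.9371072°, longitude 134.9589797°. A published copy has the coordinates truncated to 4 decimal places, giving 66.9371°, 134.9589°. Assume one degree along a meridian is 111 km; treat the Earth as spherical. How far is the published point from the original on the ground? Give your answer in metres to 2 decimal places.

3.56 metres

The latitude changed by +0.0000072° and the longitude by +0.0000797°.
N–S: 0.0000072° × 111000 m/° = 0.7992 m.
E–W at 66.9371°: 0.0000797° × 111000 × cos 66.9371° = 0.0000797 × 111000 × 0.3917 ≈ 3.46562 m.
Hypotenuse of the two orthogonal shifts: √(0.7992² + 3.46562²) = 3.55658 m.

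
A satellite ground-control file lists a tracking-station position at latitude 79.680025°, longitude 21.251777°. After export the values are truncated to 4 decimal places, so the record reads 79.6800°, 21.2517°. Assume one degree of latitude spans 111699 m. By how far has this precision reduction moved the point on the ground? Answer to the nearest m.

3 m

The latitude changed by +0.000025° and the longitude by +0.000077°.
North–south shift: 0.000025 × 111699 = 2.79247 m.
East–west at this latitude: 0.000077° × 111699 × cos 79.68° ≈ 0.000077 × 20010.4 = 1.5408 m.
Hypotenuse of the two orthogonal shifts: √(2.79247² + 1.5408²) = 3.18935 m.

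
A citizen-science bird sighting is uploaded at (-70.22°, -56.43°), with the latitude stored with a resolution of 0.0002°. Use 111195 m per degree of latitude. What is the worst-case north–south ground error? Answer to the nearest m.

11 m

With a 0.0002° grid the true value lies within half a step, ±0.0002°/2 = ±0.0001°, of the stored one.
So the N–S error is at most 0.0001 × 111195 = 11.1195 m.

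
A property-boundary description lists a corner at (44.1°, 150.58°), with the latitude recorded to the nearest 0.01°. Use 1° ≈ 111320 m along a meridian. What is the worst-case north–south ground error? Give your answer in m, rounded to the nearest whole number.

Rounding to 2 decimal places leaves the latitude within ±0.005° of the true value.
North–south distance: 0.005° × 111320 m/° = 556.6 m.

557 m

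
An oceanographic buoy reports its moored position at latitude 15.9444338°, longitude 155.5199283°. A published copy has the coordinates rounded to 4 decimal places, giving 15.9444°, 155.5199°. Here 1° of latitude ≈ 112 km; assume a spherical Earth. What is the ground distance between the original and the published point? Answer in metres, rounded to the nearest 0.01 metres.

4.86 metres

Δlat = 15.9444338 − 15.9444 = +0.0000338°; Δlon = 155.5199283 − 155.5199 = +0.0000283°.
N–S: 0.0000338° × 112000 m/° = 3.7856 m.
East–west at this latitude: 0.0000283° × 112000 × cos 15.9444° ≈ 0.0000283 × 107691 = 3.04766 m.
Combined displacement = (3.7856² + 3.04766²)^½ ≈ 4.85994 m.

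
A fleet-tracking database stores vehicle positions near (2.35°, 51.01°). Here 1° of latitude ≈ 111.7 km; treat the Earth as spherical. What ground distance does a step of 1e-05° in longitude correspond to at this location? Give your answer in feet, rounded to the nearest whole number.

4 feet

At 2.35° a degree of longitude is 111700 × cos 2.35° ≈ 111606 m, so 1e-05° corresponds to 1.11606 m.
In feet: 1.11606 m ÷ 0.3048 ≈ 3.6616 ft.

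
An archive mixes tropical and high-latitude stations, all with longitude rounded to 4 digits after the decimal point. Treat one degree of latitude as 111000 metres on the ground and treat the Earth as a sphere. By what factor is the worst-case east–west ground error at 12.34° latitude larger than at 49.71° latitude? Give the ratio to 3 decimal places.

Rounding to 4 decimal places leaves the longitude within ±5e-05° of the true value.
Error at 12.34° = 5e-05° × 111000 × cos 12.34° ≈ 5.55 × 0.9769 = 5.4218 m.
Error at 49.71° = 5e-05° × 111000 × cos 49.71° ≈ 5.55 × 0.6467 = 3.5889 m.
The ratio reduces to cos 12.34° / cos 49.71° = 0.9769/0.6467 ≈ 1.5107.

1.511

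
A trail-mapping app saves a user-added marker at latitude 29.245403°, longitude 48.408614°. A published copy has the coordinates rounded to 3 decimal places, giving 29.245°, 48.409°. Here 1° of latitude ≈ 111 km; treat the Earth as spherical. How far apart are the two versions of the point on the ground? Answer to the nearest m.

58 m

The latitude changed by +0.000403° and the longitude by -0.000386°.
N–S: 0.000403° × 111000 m/° = 44.733 m.
East–west at this latitude: -0.000386° × 111000 × cos 29.245° ≈ -0.000386 × 96851.8 = -37.3848 m.
Combined displacement = (44.733² + 37.3848²)^½ ≈ 58.2981 m.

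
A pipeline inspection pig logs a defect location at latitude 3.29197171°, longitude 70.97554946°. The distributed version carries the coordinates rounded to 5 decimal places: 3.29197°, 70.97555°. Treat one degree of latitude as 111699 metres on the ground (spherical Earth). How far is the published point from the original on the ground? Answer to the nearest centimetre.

Δlat = 3.29197171 − 3.29197 = +0.00000171°; Δlon = 70.97554946 − 70.97555 = -0.00000054°.
N–S: 0.00000171° × 111699 m/° = 0.191005 m.
East–west at this latitude: -0.00000054° × 111699 × cos 3.29197° ≈ -0.00000054 × 111515 = -0.0602179 m.
Distance: √(0.191005² + 0.0602179²) ≈ 0.200273 m.
That is 0.200273 m = 20.027 cm.

20 centimetres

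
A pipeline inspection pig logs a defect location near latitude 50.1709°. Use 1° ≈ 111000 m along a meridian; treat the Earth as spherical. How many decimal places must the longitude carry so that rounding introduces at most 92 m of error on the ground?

At 50.1709° one degree of longitude covers 111000 × cos 50.1709° ≈ 111000 × 0.6405 ≈ 71095.5 m.
N decimal places → at most half a unit in the last place, 0.5 × 10⁻ᴺ° = 71095.5/2 × 10⁻ᴺ m.
Setting 35547.7 × 10⁻ᴺ ≤ 92 gives 10ᴺ ≥ 386.4, i.e. N ≥ 2.59.
So 3 decimal places suffice (35.5 m); 2 would allow up to 355 m.

3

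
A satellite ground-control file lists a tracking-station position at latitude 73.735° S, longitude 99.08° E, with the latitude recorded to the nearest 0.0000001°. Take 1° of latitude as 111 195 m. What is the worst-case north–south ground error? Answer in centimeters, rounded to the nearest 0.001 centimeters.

Rounding to 7 decimal places leaves the latitude within ±5e-08° of the true value.
North–south distance: 5e-08° × 111195 m/° = 0.00555975 m.
That is 0.00555975 m = 0.55597 cm.

0.556 centimeters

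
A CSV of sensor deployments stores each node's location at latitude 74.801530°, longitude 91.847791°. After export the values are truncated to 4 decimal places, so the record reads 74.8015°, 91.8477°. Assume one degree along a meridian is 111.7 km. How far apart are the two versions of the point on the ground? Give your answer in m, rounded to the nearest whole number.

4 m

Δlat = 74.801530 − 74.8015 = +0.000030°; Δlon = 91.847791 − 91.8477 = +0.000091°.
N–S: 0.000030° × 111700 m/° = 3.351 m.
E–W at 74.8015°: 0.000091° × 111700 × cos 74.8015° = 0.000091 × 111700 × 0.2622 ≈ 2.66482 m.
Combined displacement = (3.351² + 2.66482²)^½ ≈ 4.28141 m.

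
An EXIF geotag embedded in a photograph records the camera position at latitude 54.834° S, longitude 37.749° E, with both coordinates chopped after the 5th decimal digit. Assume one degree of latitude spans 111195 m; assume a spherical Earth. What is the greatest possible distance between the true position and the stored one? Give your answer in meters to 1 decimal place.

Truncating at 5 decimal places can drop up to a full unit in the last place, so each coordinate may be off by as much as 1e-05°.
Latitude error → 1e-05 × 111195 = 1.11195 m along the meridian.
E–W at 54.834°: 1e-05° × 111195 × cos 54.834° = 1e-05 × 111195 × 0.5759 ≈ 0.640425 m.
Combining orthogonally: (1.11195² + 0.640425²)^½ ≈ 1.28319 m.

1.3 meters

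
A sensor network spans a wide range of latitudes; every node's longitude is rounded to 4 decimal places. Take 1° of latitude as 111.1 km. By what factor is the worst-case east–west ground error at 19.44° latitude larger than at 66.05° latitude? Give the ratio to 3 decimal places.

2.323

Rounding to 4 decimal places leaves the longitude within ±5e-05° of the true value.
At 19.44°: 5e-05° × 111100 × cos 19.44° = 5e-05 × 111100 × 0.9430 ≈ 5.2383 m.
Error at 66.05° = 5e-05° × 111100 × cos 66.05° ≈ 5.555 × 0.4059 = 2.255 m.
The ratio reduces to cos 19.44° / cos 66.05° = 0.9430/0.4059 ≈ 2.3230.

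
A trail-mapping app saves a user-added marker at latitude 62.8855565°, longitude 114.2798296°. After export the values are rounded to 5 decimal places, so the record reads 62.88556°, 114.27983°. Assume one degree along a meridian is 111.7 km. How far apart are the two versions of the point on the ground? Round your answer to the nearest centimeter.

39 centimeters

The latitude changed by -0.0000035° and the longitude by -0.0000004°.
N–S: -0.0000035° × 111700 m/° = -0.39095 m.
East–west at this latitude: -0.0000004° × 111700 × cos 62.8856° ≈ -0.0000004 × 50909.4 = -0.0203638 m.
Hypotenuse of the two orthogonal shifts: √(0.39095² + 0.0203638²) = 0.39148 m.
That is 0.39148 m = 39.148 cm.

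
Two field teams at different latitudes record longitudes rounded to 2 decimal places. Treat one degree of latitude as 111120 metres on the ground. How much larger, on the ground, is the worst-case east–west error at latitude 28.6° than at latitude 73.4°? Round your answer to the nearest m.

329 m

Rounding to 2 decimal places leaves the longitude within ±0.005° of the true value.
Error at 28.6° = 0.005° × 111120 × cos 28.6° ≈ 555.6 × 0.8780 = 487.81 m.
At 73.4°: 0.005° × 111120 × cos 73.4° = 0.005 × 111120 × 0.2857 ≈ 158.73 m.
So the lower-latitude error exceeds the higher by 487.81 − 158.73 = 329.08 m.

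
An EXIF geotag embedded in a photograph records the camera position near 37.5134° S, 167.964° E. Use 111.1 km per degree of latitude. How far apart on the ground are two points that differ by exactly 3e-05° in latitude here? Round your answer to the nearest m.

3 m

3e-05° × 111100 m/° = 3.333 m.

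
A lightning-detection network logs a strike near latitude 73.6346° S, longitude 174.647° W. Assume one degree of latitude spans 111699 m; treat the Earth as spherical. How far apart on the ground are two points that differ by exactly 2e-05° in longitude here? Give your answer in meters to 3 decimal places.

0.629 meters

At 73.6346° a degree of longitude is 111699 × cos 73.6346° ≈ 31472.5 m, so 2e-05° corresponds to 0.629451 m.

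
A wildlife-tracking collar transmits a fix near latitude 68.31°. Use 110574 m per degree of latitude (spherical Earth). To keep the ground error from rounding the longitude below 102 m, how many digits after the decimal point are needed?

At 68.31° one degree of longitude covers 110574 × cos 68.31° ≈ 110574 × 0.3696 ≈ 40866.4 m.
With N decimal places the half-ulp bound is 0.5·10⁻ᴺ°, or 0.5·10⁻ᴺ × 40866.4 m on the ground.
Setting 20433.2 × 10⁻ᴺ ≤ 102 gives 10ᴺ ≥ 200.3, i.e. N ≥ 2.30.
N = 2 would give 204 m (too coarse); N = 3 gives 20.4 m ≤ 102 m.

3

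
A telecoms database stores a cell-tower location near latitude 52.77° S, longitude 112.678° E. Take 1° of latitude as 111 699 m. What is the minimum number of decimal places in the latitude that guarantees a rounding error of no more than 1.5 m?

One degree of latitude covers 111699 m.
With N decimal places the half-ulp bound is 0.5·10⁻ᴺ°, or 0.5·10⁻ᴺ × 111699 m on the ground.
Need 0.5 × 111699 × 10⁻ᴺ ≤ 1.5 → 10⁻ᴺ ≤ 2.686e-05, so N ≥ 4.57.
N = 4 would give 5.58 m (too coarse); N = 5 gives 0.558 m ≤ 1.5 m.

5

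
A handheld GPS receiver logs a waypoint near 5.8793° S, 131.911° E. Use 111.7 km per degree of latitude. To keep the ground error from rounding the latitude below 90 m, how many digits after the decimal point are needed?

One degree of latitude covers 111700 m.
N decimal places → at most half a unit in the last place, 0.5 × 10⁻ᴺ° = 111700/2 × 10⁻ᴺ m.
Setting 55850 × 10⁻ᴺ ≤ 90 gives 10ᴺ ≥ 620.6, i.e. N ≥ 2.79.
So 3 decimal places suffice (55.9 m); 2 would allow up to 558 m.

3 decimal places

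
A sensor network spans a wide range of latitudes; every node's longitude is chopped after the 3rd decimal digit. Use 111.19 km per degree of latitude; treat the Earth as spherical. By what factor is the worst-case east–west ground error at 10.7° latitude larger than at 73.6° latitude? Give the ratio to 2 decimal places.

Truncating at 3 decimal places can drop up to a full unit in the last place, so the longitude may be off by as much as 0.001°.
Error at 10.7° = 0.001° × 111190 × cos 10.7° ≈ 111.19 × 0.9826 = 109.26 m.
At 73.6°: 0.001° × 111190 × cos 73.6° = 0.001 × 111190 × 0.2823 ≈ 31.394 m.
The ratio reduces to cos 10.7° / cos 73.6° = 0.9826/0.2823 ≈ 3.4802.

3.48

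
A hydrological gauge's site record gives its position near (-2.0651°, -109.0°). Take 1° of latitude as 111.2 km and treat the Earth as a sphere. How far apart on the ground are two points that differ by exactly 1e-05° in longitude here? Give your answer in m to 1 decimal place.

1.1 m

1e-05° of longitude at 2.0651° is 1e-05 × 111200 × cos 2.0651° ≈ 1e-05 × 111128 = 1.11128 m.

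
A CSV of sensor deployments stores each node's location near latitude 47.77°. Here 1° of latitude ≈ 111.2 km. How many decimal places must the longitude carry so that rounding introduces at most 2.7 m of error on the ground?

5

At 47.77° one degree of longitude covers 111200 × cos 47.77° ≈ 111200 × 0.6721 ≈ 74738.5 m.
N decimal places → at most half a unit in the last place, 0.5 × 10⁻ᴺ° = 74738.5/2 × 10⁻ᴺ m.
Setting 37369.2 × 10⁻ᴺ ≤ 2.7 gives 10ᴺ ≥ 1.384e+04, i.e. N ≥ 4.14.
N = 4 would give 3.74 m (too coarse); N = 5 gives 0.374 m ≤ 2.7 m.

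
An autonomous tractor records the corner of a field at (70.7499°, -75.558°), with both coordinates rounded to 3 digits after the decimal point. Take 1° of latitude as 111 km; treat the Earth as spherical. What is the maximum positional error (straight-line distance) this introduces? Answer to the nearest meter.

58 meters

Rounding to 3 decimal places leaves each coordinate within ±0.0005° of the true value.
North–south component: 0.0005° × 111000 = 55.5 m.
East–west component at 70.7499°: 0.0005° × 111000 × cos 70.7499° ≈ 0.0005 × 36595.8 ≈ 18.2979 m.
Combining orthogonally: (55.5² + 18.2979²)^½ ≈ 58.4385 m.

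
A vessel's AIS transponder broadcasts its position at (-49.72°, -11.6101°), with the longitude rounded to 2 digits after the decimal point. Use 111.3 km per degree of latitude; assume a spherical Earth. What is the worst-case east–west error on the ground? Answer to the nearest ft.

Rounding to 2 decimal places leaves the longitude within ±0.005° of the true value.
One degree of longitude at 49.72° is 111300 × cos 49.72° ≈ 111300 × 0.6465 = 71958.1 m.
So at most 0.005° × 71958.1 ≈ 359.79 m east–west.
In feet: 359.79 m ÷ 0.3048 ≈ 1180.4 ft.

1180 ft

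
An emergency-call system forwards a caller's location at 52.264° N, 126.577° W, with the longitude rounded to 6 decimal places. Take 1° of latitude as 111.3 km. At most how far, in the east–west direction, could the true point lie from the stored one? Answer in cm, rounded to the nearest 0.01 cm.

3.41 cm

Rounding to 6 decimal places leaves the longitude within ±5e-07° of the true value.
At latitude 52.264° a degree of longitude spans 111300 m × cos 52.264° = 111300 × 0.6120 ≈ 68118.3 m.
East–west error: 5e-07° × 68118.3 m/° ≈ 0.0340591 m.
That is 0.0340591 m = 3.4059 cm.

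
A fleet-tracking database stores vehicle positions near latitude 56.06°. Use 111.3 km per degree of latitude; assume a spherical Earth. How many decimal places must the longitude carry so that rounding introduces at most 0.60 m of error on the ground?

5 decimal places

At 56.06° one degree of longitude covers 111300 × cos 56.06° ≈ 111300 × 0.5583 ≈ 62141.5 m.
Rounding to N decimal places gives at most 0.5 × 10⁻ᴺ degrees of error, i.e. 0.5 × 10⁻ᴺ × 62141.5 m.
Setting 31070.8 × 10⁻ᴺ ≤ 0.60 gives 10ᴺ ≥ 5.178e+04, i.e. N ≥ 4.71.
N = 4 would give 3.11 m (too coarse); N = 5 gives 0.311 m ≤ 0.60 m.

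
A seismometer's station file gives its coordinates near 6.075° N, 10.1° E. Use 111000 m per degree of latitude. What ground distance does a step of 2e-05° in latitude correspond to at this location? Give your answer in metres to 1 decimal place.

2.2 metres

2e-05° × 111000 m/° = 2.22 m.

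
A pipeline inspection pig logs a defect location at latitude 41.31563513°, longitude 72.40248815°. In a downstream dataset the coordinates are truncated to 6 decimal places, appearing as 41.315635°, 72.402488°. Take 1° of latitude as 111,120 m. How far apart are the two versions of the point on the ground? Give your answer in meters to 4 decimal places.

0.0191 meters

Δlat = 41.31563513 − 41.315635 = +0.00000013°; Δlon = 72.40248815 − 72.402488 = +0.00000015°.
N–S: 0.00000013° × 111120 m/° = 0.0144456 m.
E–W at 41.3156°: 0.00000015° × 111120 × cos 41.3156° = 0.00000015 × 111120 × 0.7511 ≈ 0.0125191 m.
Hypotenuse of the two orthogonal shifts: √(0.0144456² + 0.0125191²) = 0.0191155 m.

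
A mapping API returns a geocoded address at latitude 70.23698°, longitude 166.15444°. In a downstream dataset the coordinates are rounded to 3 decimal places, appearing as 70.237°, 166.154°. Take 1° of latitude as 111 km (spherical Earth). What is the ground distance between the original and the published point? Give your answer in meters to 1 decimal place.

Δlat = 70.23698 − 70.237 = -0.00002°; Δlon = 166.15444 − 166.154 = +0.00044°.
North–south shift: -0.00002 × 111000 = -2.22 m.
East–west at this latitude: 0.00044° × 111000 × cos 70.237° ≈ 0.00044 × 37532.5 = 16.5143 m.
Hypotenuse of the two orthogonal shifts: √(2.22² + 16.5143²) = 16.6628 m.

16.7 meters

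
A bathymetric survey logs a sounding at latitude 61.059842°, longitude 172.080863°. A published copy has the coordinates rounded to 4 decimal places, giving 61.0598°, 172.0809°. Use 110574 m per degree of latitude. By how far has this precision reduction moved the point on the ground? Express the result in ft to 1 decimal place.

Δlat = 61.059842 − 61.0598 = +0.000042°; Δlon = 172.080863 − 172.0809 = -0.000037°.
N–S: 0.000042° × 110574 m/° = 4.64411 m.
East–west at this latitude: -0.000037° × 110574 × cos 61.0598° ≈ -0.000037 × 53506.4 = -1.97974 m.
Distance: √(4.64411² + 1.97974²) ≈ 5.04847 m.
In feet: 5.04847 m ÷ 0.3048 ≈ 16.563 ft.

16.6 ft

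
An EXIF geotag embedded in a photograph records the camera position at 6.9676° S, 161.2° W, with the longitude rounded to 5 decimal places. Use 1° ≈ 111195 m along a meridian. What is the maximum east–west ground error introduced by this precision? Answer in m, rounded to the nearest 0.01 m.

0.55 m

Rounding to 5 decimal places leaves the longitude within ±5e-06° of the true value.
At latitude 6.9676° a degree of longitude spans 111195 m × cos 6.9676° = 111195 × 0.9926 ≈ 110374 m.
So at most 5e-06° × 110374 ≈ 0.551869 m east–west.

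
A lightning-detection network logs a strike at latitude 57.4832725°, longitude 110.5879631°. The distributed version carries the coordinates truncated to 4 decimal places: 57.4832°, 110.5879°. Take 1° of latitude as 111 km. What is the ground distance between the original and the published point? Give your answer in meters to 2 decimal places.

8.88 meters

Δlat = 57.4832725 − 57.4832 = +0.0000725°; Δlon = 110.5879631 − 110.5879 = +0.0000631°.
N–S: 0.0000725° × 111000 m/° = 8.0475 m.
East–west at this latitude: 0.0000631° × 111000 × cos 57.4832° ≈ 0.0000631 × 59667.7 = 3.76503 m.
Distance: √(8.0475² + 3.76503²) ≈ 8.88469 m.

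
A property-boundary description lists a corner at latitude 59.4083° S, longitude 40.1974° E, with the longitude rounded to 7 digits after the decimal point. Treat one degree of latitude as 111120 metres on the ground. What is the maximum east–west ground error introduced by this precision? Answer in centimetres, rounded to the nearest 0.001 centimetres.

0.283 centimetres

Rounding to 7 decimal places leaves the longitude within ±5e-08° of the true value.
One degree of longitude at 59.4083° is 111120 × cos 59.4083° ≈ 111120 × 0.5089 = 56550.8 m.
Maximum E–W displacement: 5e-08 × 56550.8 = 0.00282754 m.
That is 0.00282754 m = 0.28275 cm.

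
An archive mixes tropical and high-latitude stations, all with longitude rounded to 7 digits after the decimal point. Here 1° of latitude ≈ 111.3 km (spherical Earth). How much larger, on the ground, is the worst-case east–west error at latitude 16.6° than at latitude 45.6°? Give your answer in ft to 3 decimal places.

Rounding to 7 decimal places leaves the longitude within ±5e-08° of the true value.
Error at 16.6° = 5e-08° × 111300 × cos 16.6° ≈ 0.005565 × 0.9583 = 0.0053331 m.
At 45.6°: 5e-08° × 111300 × cos 45.6° = 5e-08 × 111300 × 0.6997 ≈ 0.0038936 m.
Difference: 0.0053331 − 0.0038936 = 0.0014394 m.
Converting: 0.00143944 m × 3.2808 ft/m ≈ 0.0047226 ft.

0.005 ft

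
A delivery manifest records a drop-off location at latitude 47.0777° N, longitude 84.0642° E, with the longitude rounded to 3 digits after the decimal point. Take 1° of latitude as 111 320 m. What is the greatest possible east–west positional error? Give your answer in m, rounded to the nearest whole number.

38 m

Rounding to 3 decimal places leaves the longitude within ±0.0005° of the true value.
One degree of longitude at 47.0777° is 111320 × cos 47.0777° ≈ 111320 × 0.6810 = 75809.6 m.
Maximum E–W displacement: 0.0005 × 75809.6 = 37.9048 m.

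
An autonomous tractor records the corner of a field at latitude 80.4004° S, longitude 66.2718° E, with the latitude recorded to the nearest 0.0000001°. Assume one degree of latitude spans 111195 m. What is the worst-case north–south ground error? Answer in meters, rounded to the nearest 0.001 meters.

0.006 meters

Rounding to 7 decimal places leaves the latitude within ±5e-08° of the true value.
So the N–S error is at most 5e-08 × 111195 = 0.00555975 m.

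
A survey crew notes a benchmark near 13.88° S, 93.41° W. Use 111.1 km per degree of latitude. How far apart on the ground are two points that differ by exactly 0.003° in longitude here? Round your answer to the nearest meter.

324 meters

0.003° of longitude at 13.88° is 0.003 × 111100 × cos 13.88° ≈ 0.003 × 107856 = 323.568 m.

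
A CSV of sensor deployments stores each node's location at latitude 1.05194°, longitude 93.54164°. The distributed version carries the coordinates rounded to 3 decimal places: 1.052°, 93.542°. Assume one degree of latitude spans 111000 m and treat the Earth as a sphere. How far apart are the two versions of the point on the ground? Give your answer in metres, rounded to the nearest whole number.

The latitude changed by -0.00006° and the longitude by -0.00036°.
N–S: -0.00006° × 111000 m/° = -6.66 m.
East–west at this latitude: -0.00036° × 111000 × cos 1.052° ≈ -0.00036 × 110981 = -39.9533 m.
Combined displacement = (6.66² + 39.9533²)^½ ≈ 40.5046 m.

41 metres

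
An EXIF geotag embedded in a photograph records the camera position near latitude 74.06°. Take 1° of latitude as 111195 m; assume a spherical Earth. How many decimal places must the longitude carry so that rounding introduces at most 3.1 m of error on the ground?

4 decimal places

At 74.06° one degree of longitude covers 111195 × cos 74.06° ≈ 111195 × 0.2746 ≈ 30537.5 m.
Rounding to N decimal places gives at most 0.5 × 10⁻ᴺ degrees of error, i.e. 0.5 × 10⁻ᴺ × 30537.5 m.
Setting 15268.8 × 10⁻ᴺ ≤ 3.1 gives 10ᴺ ≥ 4925, i.e. N ≥ 3.69.
So 4 decimal places suffice (1.53 m); 3 would allow up to 15.3 m.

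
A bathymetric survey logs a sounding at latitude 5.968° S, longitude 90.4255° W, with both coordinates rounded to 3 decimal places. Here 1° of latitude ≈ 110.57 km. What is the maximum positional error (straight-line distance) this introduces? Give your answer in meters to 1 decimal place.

78.0 meters

Rounding to 3 decimal places leaves each coordinate within ±0.0005° of the true value.
North–south component: 0.0005° × 110570 = 55.285 m.
East–west component at 5.968°: 0.0005° × 110570 × cos 5.968° ≈ 0.0005 × 109971 ≈ 54.9854 m.
Worst case both components are at the extreme and orthogonal: √(55.285² + 54.9854²) ≈ 77.9732 m.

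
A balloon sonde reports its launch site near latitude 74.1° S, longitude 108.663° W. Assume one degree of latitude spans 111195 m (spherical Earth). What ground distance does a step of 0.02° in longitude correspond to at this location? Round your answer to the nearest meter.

609 meters

One degree of longitude here spans 111195 × cos 74.1° = 111195 × 0.2740 ≈ 30462.9 m; 0.02° of that is 609.258 m.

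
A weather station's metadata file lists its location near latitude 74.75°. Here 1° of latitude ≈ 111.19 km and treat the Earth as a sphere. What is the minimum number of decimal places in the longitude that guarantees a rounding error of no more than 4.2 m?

4

At 74.75° one degree of longitude covers 111190 × cos 74.75° ≈ 111190 × 0.2630 ≈ 29246.4 m.
With N decimal places the half-ulp bound is 0.5·10⁻ᴺ°, or 0.5·10⁻ᴺ × 29246.4 m on the ground.
Setting 14623.2 × 10⁻ᴺ ≤ 4.2 gives 10ᴺ ≥ 3482, i.e. N ≥ 3.54.
At 3 places the error can reach 14.6 m, but 4 places keeps it to 1.46 m.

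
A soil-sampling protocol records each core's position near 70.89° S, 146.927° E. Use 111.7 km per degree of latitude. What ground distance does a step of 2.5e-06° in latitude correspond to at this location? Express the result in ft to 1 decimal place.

0.9 ft

2.5e-06° × 111700 m/° = 0.27925 m.
Converting: 0.27925 m × 3.2808 ft/m ≈ 0.91617 ft.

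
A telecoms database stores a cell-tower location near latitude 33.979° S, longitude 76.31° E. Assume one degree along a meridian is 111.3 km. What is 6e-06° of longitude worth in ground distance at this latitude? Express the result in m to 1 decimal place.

0.6 m

At 33.979° a degree of longitude is 111300 × cos 33.979° ≈ 92294.7 m, so 6e-06° corresponds to 0.553768 m.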